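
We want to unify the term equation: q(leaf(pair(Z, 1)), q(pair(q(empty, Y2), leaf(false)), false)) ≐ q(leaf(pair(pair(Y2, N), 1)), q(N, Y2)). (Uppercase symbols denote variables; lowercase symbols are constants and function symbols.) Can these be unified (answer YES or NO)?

Decompose q/2: leaf(pair(Z, 1)) ≐ leaf(pair(pair(Y2, N), 1)),  q(pair(q(empty, Y2), leaf(false)), false) ≐ q(N, Y2).
Decompose leaf/1: pair(Z, 1) ≐ pair(pair(Y2, N), 1).
Decompose pair/2: Z ≐ pair(Y2, N),  1 ≐ 1.
Bind Z := pair(Y2, N); no other remaining equation mentions Z.
Delete trivial equation 1 ≐ 1.
Decompose q/2: pair(q(empty, Y2), leaf(false)) ≐ N,  false ≐ Y2.
Bind N := pair(q(empty, Y2), leaf(false)); no other remaining equation mentions N. Substituting into the earlier binding gives Z := pair(Y2, pair(q(empty, Y2), leaf(false))).
Bind Y2 := false. Substituting into the earlier bindings gives Z := pair(false, pair(q(empty, false), leaf(false))), N := pair(q(empty, false), leaf(false)).
No equations remain and no clash or occurs-check failure arose, so a unifier exists.

YES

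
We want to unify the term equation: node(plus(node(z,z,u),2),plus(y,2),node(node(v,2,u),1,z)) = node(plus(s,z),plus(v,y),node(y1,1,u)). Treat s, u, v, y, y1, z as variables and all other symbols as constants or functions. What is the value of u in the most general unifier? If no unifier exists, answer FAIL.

2

Decompose node/3: plus(node(z,z,u),2) = plus(s,z),  plus(y,2) = plus(v,y),  node(node(v,2,u),1,z) = node(y1,1,u).
Decompose plus/2: node(z,z,u) = s,  2 = z.
Bind s := node(z,z,u); no other remaining equation mentions s.
Bind z := 2; substituting into the one remaining equation that mentions z gives: node(node(v,2,u),1,2) = node(y1,1,u). Substituting into the earlier binding gives s := node(2,2,u).
Decompose plus/2: y = v,  2 = y.
Bind y := v; substituting into the one remaining equation that mentions y gives: 2 = v.
Bind v := 2; substituting into the remaining equation gives: node(node(2,2,u),1,2) = node(y1,1,u). Substituting into the earlier binding gives y := 2.
Decompose node/3: node(2,2,u) = y1,  1 = 1,  2 = u.
Bind y1 := node(2,2,u); no other remaining equation mentions y1.
Delete trivial equation 1 = 1.
Bind u := 2. Substituting into the earlier bindings gives s := node(2,2,2), y1 := node(2,2,2).
MGU = { s -> node(2,2,2), z -> 2, y -> 2, v -> 2, y1 -> node(2,2,2), u -> 2 }, so u -> 2.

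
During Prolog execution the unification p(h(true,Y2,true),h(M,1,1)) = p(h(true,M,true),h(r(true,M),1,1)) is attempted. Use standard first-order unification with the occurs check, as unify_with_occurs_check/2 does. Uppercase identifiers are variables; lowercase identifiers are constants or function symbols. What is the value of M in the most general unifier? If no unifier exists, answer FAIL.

Decompose p/2: h(true,Y2,true) = h(true,M,true),  h(M,1,1) = h(r(true,M),1,1).
Decompose h/3: true = true,  Y2 = M,  true = true.
Delete trivial equation true = true.
Bind Y2 := M; no other remaining equation mentions Y2.
Delete trivial equation true = true.
Decompose h/3: M = r(true,M),  1 = 1,  1 = 1.
Occurs check fails: M occurs in r(true,M); the equation M = r(true,M) has no finite solution.

FAIL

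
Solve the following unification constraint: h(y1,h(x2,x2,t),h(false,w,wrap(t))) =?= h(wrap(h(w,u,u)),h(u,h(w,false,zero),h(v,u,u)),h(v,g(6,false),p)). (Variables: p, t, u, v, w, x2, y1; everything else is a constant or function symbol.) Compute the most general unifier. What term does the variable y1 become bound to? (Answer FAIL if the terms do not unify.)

Decompose h/3: y1 =?= wrap(h(w,u,u)),  h(x2,x2,t) =?= h(u,h(w,false,zero),h(v,u,u)),  h(false,w,wrap(t)) =?= h(v,g(6,false),p).
Bind y1 := wrap(h(w,u,u)); no other remaining equation mentions y1.
Decompose h/3: x2 =?= u,  x2 =?= h(w,false,zero),  t =?= h(v,u,u).
Bind x2 := u; substituting into the one remaining equation that mentions x2 gives: u =?= h(w,false,zero).
Bind u := h(w,false,zero); substituting into the one remaining equation that mentions u gives: t =?= h(v,h(w,false,zero),h(w,false,zero)). Substituting into the earlier bindings gives y1 := wrap(h(w,h(w,false,zero),h(w,false,zero))), x2 := h(w,false,zero).
Bind t := h(v,h(w,false,zero),h(w,false,zero)); substituting into the remaining equation gives: h(false,w,wrap(h(v,h(w,false,zero),h(w,false,zero)))) =?= h(v,g(6,false),p).
Decompose h/3: false =?= v,  w =?= g(6,false),  wrap(h(v,h(w,false,zero),h(w,false,zero))) =?= p.
Bind v := false; substituting into the one remaining equation that mentions v gives: wrap(h(false,h(w,false,zero),h(w,false,zero))) =?= p. Substituting into the earlier binding gives t := h(false,h(w,false,zero),h(w,false,zero)).
Bind w := g(6,false); substituting into the remaining equation gives: wrap(h(false,h(g(6,false),false,zero),h(g(6,false),false,zero))) =?= p. Substituting into the earlier bindings gives y1 := wrap(h(g(6,false),h(g(6,false),false,zero),h(g(6,false),false,zero))), x2 := h(g(6,false),false,zero), u := h(g(6,false),false,zero), t := h(false,h(g(6,false),false,zero),h(g(6,false),false,zero)).
Bind p := wrap(h(false,h(g(6,false),false,zero),h(g(6,false),false,zero))).
MGU = { y1 -> wrap(h(g(6,false),h(g(6,false),false,zero),h(g(6,false),false,zero))), x2 -> h(g(6,false),false,zero), u -> h(g(6,false),false,zero), t -> h(false,h(g(6,false),false,zero),h(g(6,false),false,zero)), v -> false, w -> g(6,false), p -> wrap(h(false,h(g(6,false),false,zero),h(g(6,false),false,zero))) }, so y1 -> wrap(h(g(6,false),h(g(6,false),false,zero),h(g(6,false),false,zero))).

wrap(h(g(6,false),h(g(6,false),false,zero),h(g(6,false),false,zero)))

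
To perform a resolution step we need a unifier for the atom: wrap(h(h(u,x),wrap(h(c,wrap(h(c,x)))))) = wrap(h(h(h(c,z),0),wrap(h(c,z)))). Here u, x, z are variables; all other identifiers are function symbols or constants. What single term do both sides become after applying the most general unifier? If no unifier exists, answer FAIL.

Decompose wrap/1: h(h(u,x),wrap(h(c,wrap(h(c,x))))) = h(h(h(c,z),0),wrap(h(c,z))).
Decompose h/2: h(u,x) = h(h(c,z),0),  wrap(h(c,wrap(h(c,x)))) = wrap(h(c,z)).
Decompose h/2: u = h(c,z),  x = 0.
Bind u := h(c,z); no other remaining equation mentions u.
Bind x := 0; substituting into the remaining equation gives: wrap(h(c,wrap(h(c,0)))) = wrap(h(c,z)).
Decompose wrap/1: h(c,wrap(h(c,0))) = h(c,z).
Decompose h/2: c = c,  wrap(h(c,0)) = z.
Delete trivial equation c = c.
Bind z := wrap(h(c,0)). Substituting into the earlier binding gives u := h(c,wrap(h(c,0))).
Applying the MGU to either side gives wrap(h(h(h(c,wrap(h(c,0))),0),wrap(h(c,wrap(h(c,0)))))).

wrap(h(h(h(c,wrap(h(c,0))),0),wrap(h(c,wrap(h(c,0))))))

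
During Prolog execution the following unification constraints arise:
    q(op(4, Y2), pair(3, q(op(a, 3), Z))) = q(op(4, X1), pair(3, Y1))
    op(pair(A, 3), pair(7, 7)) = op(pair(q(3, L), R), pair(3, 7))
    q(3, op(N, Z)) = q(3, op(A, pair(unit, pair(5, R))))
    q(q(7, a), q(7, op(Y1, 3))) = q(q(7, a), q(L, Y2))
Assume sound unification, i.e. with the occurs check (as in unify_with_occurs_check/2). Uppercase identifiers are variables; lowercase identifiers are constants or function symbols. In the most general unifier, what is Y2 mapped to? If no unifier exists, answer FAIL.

Decompose q/2: op(4, Y2) = op(4, X1),  pair(3, q(op(a, 3), Z)) = pair(3, Y1).
Decompose op/2: 4 = 4,  Y2 = X1.
Delete trivial equation 4 = 4.
Bind Y2 := X1; substituting into the one remaining equation that mentions Y2 gives: q(q(7, a), q(7, op(Y1, 3))) = q(q(7, a), q(L, X1)).
Decompose pair/2: 3 = 3,  q(op(a, 3), Z) = Y1.
Delete trivial equation 3 = 3.
Bind Y1 := q(op(a, 3), Z); substituting into the one remaining equation that mentions Y1 gives: q(q(7, a), q(7, op(q(op(a, 3), Z), 3))) = q(q(7, a), q(L, X1)).
Decompose op/2: pair(A, 3) = pair(q(3, L), R),  pair(7, 7) = pair(3, 7).
Decompose pair/2: A = q(3, L),  3 = R.
Bind A := q(3, L); substituting into the one remaining equation that mentions A gives: q(3, op(N, Z)) = q(3, op(q(3, L), pair(unit, pair(5, R)))).
Bind R := 3; substituting into the one remaining equation that mentions R gives: q(3, op(N, Z)) = q(3, op(q(3, L), pair(unit, pair(5, 3)))).
Decompose pair/2: 7 = 3,  7 = 7.
Clash: constants 7 and 3 differ; no unifier exists.

FAIL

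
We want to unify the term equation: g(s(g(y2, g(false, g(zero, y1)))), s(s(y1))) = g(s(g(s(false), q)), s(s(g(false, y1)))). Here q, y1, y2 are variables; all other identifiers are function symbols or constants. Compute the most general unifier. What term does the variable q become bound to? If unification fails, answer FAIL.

Decompose g/2: s(g(y2, g(false, g(zero, y1)))) = s(g(s(false), q)),  s(s(y1)) = s(s(g(false, y1))).
Decompose s/1: g(y2, g(false, g(zero, y1))) = g(s(false), q).
Decompose g/2: y2 = s(false),  g(false, g(zero, y1)) = q.
Bind y2 := s(false); no other remaining equation mentions y2.
Bind q := g(false, g(zero, y1)); no other remaining equation mentions q.
Decompose s/1: s(y1) = s(g(false, y1)).
Decompose s/1: y1 = g(false, y1).
Occurs check fails: y1 occurs in g(false, y1); the equation y1 = g(false, y1) has no finite solution.

FAIL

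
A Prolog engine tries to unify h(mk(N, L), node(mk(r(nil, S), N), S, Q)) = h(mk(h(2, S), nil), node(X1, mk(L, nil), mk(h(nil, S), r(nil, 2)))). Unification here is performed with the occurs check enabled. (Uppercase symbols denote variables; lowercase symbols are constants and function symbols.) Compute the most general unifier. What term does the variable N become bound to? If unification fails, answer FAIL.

h(2, mk(nil, nil))

Decompose h/2: mk(N, L) = mk(h(2, S), nil),  node(mk(r(nil, S), N), S, Q) = node(X1, mk(L, nil), mk(h(nil, S), r(nil, 2))).
Decompose mk/2: N = h(2, S),  L = nil.
Bind N := h(2, S); substituting into the one remaining equation that mentions N gives: node(mk(r(nil, S), h(2, S)), S, Q) = node(X1, mk(L, nil), mk(h(nil, S), r(nil, 2))).
Bind L := nil; substituting into the remaining equation gives: node(mk(r(nil, S), h(2, S)), S, Q) = node(X1, mk(nil, nil), mk(h(nil, S), r(nil, 2))).
Decompose node/3: mk(r(nil, S), h(2, S)) = X1,  S = mk(nil, nil),  Q = mk(h(nil, S), r(nil, 2)).
Bind X1 := mk(r(nil, S), h(2, S)); no other remaining equation mentions X1.
Bind S := mk(nil, nil); substituting into the remaining equation gives: Q = mk(h(nil, mk(nil, nil)), r(nil, 2)). Substituting into the earlier bindings gives N := h(2, mk(nil, nil)), X1 := mk(r(nil, mk(nil, nil)), h(2, mk(nil, nil))).
Bind Q := mk(h(nil, mk(nil, nil)), r(nil, 2)).
MGU = { N = h(2, mk(nil, nil)), L = nil, X1 = mk(r(nil, mk(nil, nil)), h(2, mk(nil, nil))), S = mk(nil, nil), Q = mk(h(nil, mk(nil, nil)), r(nil, 2)) }, so N = h(2, mk(nil, nil)).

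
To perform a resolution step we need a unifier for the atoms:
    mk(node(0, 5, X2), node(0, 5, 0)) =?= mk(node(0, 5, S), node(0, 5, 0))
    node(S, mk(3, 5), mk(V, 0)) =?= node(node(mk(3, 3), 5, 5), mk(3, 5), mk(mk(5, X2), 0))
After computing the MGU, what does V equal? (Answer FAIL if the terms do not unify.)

mk(5, node(mk(3, 3), 5, 5))

Decompose mk/2: node(0, 5, X2) =?= node(0, 5, S),  node(0, 5, 0) =?= node(0, 5, 0).
Decompose node/3: 0 =?= 0,  5 =?= 5,  X2 =?= S.
Delete trivial equation 0 =?= 0.
Delete trivial equation 5 =?= 5.
Bind X2 := S; substituting into the one remaining equation that mentions X2 gives: node(S, mk(3, 5), mk(V, 0)) =?= node(node(mk(3, 3), 5, 5), mk(3, 5), mk(mk(5, S), 0)).
Delete trivial equation node(0, 5, 0) =?= node(0, 5, 0).
Decompose node/3: S =?= node(mk(3, 3), 5, 5),  mk(3, 5) =?= mk(3, 5),  mk(V, 0) =?= mk(mk(5, S), 0).
Bind S := node(mk(3, 3), 5, 5); substituting into the one remaining equation that mentions S gives: mk(V, 0) =?= mk(mk(5, node(mk(3, 3), 5, 5)), 0). Substituting into the earlier binding gives X2 := node(mk(3, 3), 5, 5).
Delete trivial equation mk(3, 5) =?= mk(3, 5).
Decompose mk/2: V =?= mk(5, node(mk(3, 3), 5, 5)),  0 =?= 0.
Bind V := mk(5, node(mk(3, 3), 5, 5)); no other remaining equation mentions V.
Delete trivial equation 0 =?= 0.
MGU = { X2 ↦ node(mk(3, 3), 5, 5), S ↦ node(mk(3, 3), 5, 5), V ↦ mk(5, node(mk(3, 3), 5, 5)) }, so V ↦ mk(5, node(mk(3, 3), 5, 5)).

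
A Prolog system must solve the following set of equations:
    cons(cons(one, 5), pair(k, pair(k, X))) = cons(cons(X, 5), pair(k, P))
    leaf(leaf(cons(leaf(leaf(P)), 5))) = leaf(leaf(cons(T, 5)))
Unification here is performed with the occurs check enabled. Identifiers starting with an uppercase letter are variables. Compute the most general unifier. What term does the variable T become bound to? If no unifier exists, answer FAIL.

leaf(leaf(pair(k, one)))

Decompose cons/2: cons(one, 5) = cons(X, 5),  pair(k, pair(k, X)) = pair(k, P).
Decompose cons/2: one = X,  5 = 5.
Bind X := one; substituting into the one remaining equation that mentions X gives: pair(k, pair(k, one)) = pair(k, P).
Delete trivial equation 5 = 5.
Decompose pair/2: k = k,  pair(k, one) = P.
Delete trivial equation k = k.
Bind P := pair(k, one); substituting into the remaining equation gives: leaf(leaf(cons(leaf(leaf(pair(k, one))), 5))) = leaf(leaf(cons(T, 5))).
Decompose leaf/1: leaf(cons(leaf(leaf(pair(k, one))), 5)) = leaf(cons(T, 5)).
Decompose leaf/1: cons(leaf(leaf(pair(k, one))), 5) = cons(T, 5).
Decompose cons/2: leaf(leaf(pair(k, one))) = T,  5 = 5.
Bind T := leaf(leaf(pair(k, one))); no other remaining equation mentions T.
Delete trivial equation 5 = 5.
MGU = { X ↦ one, P ↦ pair(k, one), T ↦ leaf(leaf(pair(k, one))) }, so T ↦ leaf(leaf(pair(k, one))).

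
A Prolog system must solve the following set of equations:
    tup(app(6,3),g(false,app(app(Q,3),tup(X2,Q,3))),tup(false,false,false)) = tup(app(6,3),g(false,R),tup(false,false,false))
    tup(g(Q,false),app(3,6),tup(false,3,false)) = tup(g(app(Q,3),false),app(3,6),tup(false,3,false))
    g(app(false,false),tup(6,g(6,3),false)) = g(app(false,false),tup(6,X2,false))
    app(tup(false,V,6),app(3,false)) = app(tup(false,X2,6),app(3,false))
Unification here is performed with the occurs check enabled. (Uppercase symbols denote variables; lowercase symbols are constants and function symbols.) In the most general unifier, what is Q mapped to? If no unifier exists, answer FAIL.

FAIL

Decompose tup/3: app(6,3) = app(6,3),  g(false,app(app(Q,3),tup(X2,Q,3))) = g(false,R),  tup(false,false,false) = tup(false,false,false).
Delete trivial equation app(6,3) = app(6,3).
Decompose g/2: false = false,  app(app(Q,3),tup(X2,Q,3)) = R.
Delete trivial equation false = false.
Bind R := app(app(Q,3),tup(X2,Q,3)); no other remaining equation mentions R.
Delete trivial equation tup(false,false,false) = tup(false,false,false).
Decompose tup/3: g(Q,false) = g(app(Q,3),false),  app(3,6) = app(3,6),  tup(false,3,false) = tup(false,3,false).
Decompose g/2: Q = app(Q,3),  false = false.
Occurs check fails: Q occurs in app(Q,3); the equation Q = app(Q,3) has no finite solution.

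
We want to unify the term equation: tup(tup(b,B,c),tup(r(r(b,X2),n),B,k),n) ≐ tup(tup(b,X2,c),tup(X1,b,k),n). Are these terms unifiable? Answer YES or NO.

Decompose tup/3: tup(b,B,c) ≐ tup(b,X2,c),  tup(r(r(b,X2),n),B,k) ≐ tup(X1,b,k),  n ≐ n.
Decompose tup/3: b ≐ b,  B ≐ X2,  c ≐ c.
Delete trivial equation b ≐ b.
Bind B := X2; substituting into the one remaining equation that mentions B gives: tup(r(r(b,X2),n),X2,k) ≐ tup(X1,b,k).
Delete trivial equation c ≐ c.
Decompose tup/3: r(r(b,X2),n) ≐ X1,  X2 ≐ b,  k ≐ k.
Bind X1 := r(r(b,X2),n); no other remaining equation mentions X1.
Bind X2 := b; no other remaining equation mentions X2. Substituting into the earlier bindings gives B := b, X1 := r(r(b,b),n).
Delete trivial equation k ≐ k.
Delete trivial equation n ≐ n.
No equations remain and no clash or occurs-check failure arose, so a unifier exists.

YES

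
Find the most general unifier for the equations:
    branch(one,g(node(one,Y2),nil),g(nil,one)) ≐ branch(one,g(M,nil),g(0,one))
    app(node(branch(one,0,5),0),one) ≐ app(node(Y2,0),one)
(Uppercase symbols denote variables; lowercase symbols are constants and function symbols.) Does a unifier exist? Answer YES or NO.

NO

Decompose branch/3: one ≐ one,  g(node(one,Y2),nil) ≐ g(M,nil),  g(nil,one) ≐ g(0,one).
Delete trivial equation one ≐ one.
Decompose g/2: node(one,Y2) ≐ M,  nil ≐ nil.
Bind M := node(one,Y2); no other remaining equation mentions M.
Delete trivial equation nil ≐ nil.
Decompose g/2: nil ≐ 0,  one ≐ one.
Clash: constants nil and 0 differ; no unifier exists.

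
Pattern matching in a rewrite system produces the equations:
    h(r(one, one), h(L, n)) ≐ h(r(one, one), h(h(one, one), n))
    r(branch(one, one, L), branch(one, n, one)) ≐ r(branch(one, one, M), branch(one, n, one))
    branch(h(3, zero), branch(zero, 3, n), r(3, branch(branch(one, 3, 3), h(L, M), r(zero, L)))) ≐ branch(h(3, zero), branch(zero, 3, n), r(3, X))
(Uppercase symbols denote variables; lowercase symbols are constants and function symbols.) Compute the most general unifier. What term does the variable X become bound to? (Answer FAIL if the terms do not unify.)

Decompose h/2: r(one, one) ≐ r(one, one),  h(L, n) ≐ h(h(one, one), n).
Delete trivial equation r(one, one) ≐ r(one, one).
Decompose h/2: L ≐ h(one, one),  n ≐ n.
Bind L := h(one, one); substituting into the 2 remaining equations that mention L gives: r(branch(one, one, h(one, one)), branch(one, n, one)) ≐ r(branch(one, one, M), branch(one, n, one)),  branch(h(3, zero), branch(zero, 3, n), r(3, branch(branch(one, 3, 3), h(h(one, one), M), r(zero, h(one, one))))) ≐ branch(h(3, zero), branch(zero, 3, n), r(3, X)).
Delete trivial equation n ≐ n.
Decompose r/2: branch(one, one, h(one, one)) ≐ branch(one, one, M),  branch(one, n, one) ≐ branch(one, n, one).
Decompose branch/3: one ≐ one,  one ≐ one,  h(one, one) ≐ M.
Delete trivial equation one ≐ one.
Delete trivial equation one ≐ one.
Bind M := h(one, one); substituting into the one remaining equation that mentions M gives: branch(h(3, zero), branch(zero, 3, n), r(3, branch(branch(one, 3, 3), h(h(one, one), h(one, one)), r(zero, h(one, one))))) ≐ branch(h(3, zero), branch(zero, 3, n), r(3, X)).
Delete trivial equation branch(one, n, one) ≐ branch(one, n, one).
Decompose branch/3: h(3, zero) ≐ h(3, zero),  branch(zero, 3, n) ≐ branch(zero, 3, n),  r(3, branch(branch(one, 3, 3), h(h(one, one), h(one, one)), r(zero, h(one, one)))) ≐ r(3, X).
Delete trivial equation h(3, zero) ≐ h(3, zero).
Delete trivial equation branch(zero, 3, n) ≐ branch(zero, 3, n).
Decompose r/2: 3 ≐ 3,  branch(branch(one, 3, 3), h(h(one, one), h(one, one)), r(zero, h(one, one))) ≐ X.
Delete trivial equation 3 ≐ 3.
Bind X := branch(branch(one, 3, 3), h(h(one, one), h(one, one)), r(zero, h(one, one))).
MGU = { L := h(one, one), M := h(one, one), X := branch(branch(one, 3, 3), h(h(one, one), h(one, one)), r(zero, h(one, one))) }, so X := branch(branch(one, 3, 3), h(h(one, one), h(one, one)), r(zero, h(one, one))).

branch(branch(one, 3, 3), h(h(one, one), h(one, one)), r(zero, h(one, one)))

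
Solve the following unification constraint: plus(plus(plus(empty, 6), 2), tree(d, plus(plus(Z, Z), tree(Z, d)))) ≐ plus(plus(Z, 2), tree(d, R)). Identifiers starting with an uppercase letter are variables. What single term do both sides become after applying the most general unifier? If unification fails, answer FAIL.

Decompose plus/2: plus(plus(empty, 6), 2) ≐ plus(Z, 2),  tree(d, plus(plus(Z, Z), tree(Z, d))) ≐ tree(d, R).
Decompose plus/2: plus(empty, 6) ≐ Z,  2 ≐ 2.
Bind Z := plus(empty, 6); substituting into the one remaining equation that mentions Z gives: tree(d, plus(plus(plus(empty, 6), plus(empty, 6)), tree(plus(empty, 6), d))) ≐ tree(d, R).
Delete trivial equation 2 ≐ 2.
Decompose tree/2: d ≐ d,  plus(plus(plus(empty, 6), plus(empty, 6)), tree(plus(empty, 6), d)) ≐ R.
Delete trivial equation d ≐ d.
Bind R := plus(plus(plus(empty, 6), plus(empty, 6)), tree(plus(empty, 6), d)).
Applying the MGU to either side gives plus(plus(plus(empty, 6), 2), tree(d, plus(plus(plus(empty, 6), plus(empty, 6)), tree(plus(empty, 6), d)))).

plus(plus(plus(empty, 6), 2), tree(d, plus(plus(plus(empty, 6), plus(empty, 6)), tree(plus(empty, 6), d))))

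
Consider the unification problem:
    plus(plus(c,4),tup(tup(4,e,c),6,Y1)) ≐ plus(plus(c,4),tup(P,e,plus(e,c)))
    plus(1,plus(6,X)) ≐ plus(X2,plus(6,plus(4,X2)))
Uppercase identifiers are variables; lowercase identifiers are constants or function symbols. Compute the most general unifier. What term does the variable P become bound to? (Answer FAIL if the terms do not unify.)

Decompose plus/2: plus(c,4) ≐ plus(c,4),  tup(tup(4,e,c),6,Y1) ≐ tup(P,e,plus(e,c)).
Delete trivial equation plus(c,4) ≐ plus(c,4).
Decompose tup/3: tup(4,e,c) ≐ P,  6 ≐ e,  Y1 ≐ plus(e,c).
Bind P := tup(4,e,c); no other remaining equation mentions P.
Clash: constants 6 and e differ; no unifier exists.

FAIL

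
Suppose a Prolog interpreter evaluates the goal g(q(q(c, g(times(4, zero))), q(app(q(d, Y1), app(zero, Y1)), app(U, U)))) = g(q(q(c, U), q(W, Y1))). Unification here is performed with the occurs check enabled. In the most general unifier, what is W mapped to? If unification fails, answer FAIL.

app(q(d, app(g(times(4, zero)), g(times(4, zero)))), app(zero, app(g(times(4, zero)), g(times(4, zero)))))

Decompose g/1: q(q(c, g(times(4, zero))), q(app(q(d, Y1), app(zero, Y1)), app(U, U))) = q(q(c, U), q(W, Y1)).
Decompose q/2: q(c, g(times(4, zero))) = q(c, U),  q(app(q(d, Y1), app(zero, Y1)), app(U, U)) = q(W, Y1).
Decompose q/2: c = c,  g(times(4, zero)) = U.
Delete trivial equation c = c.
Bind U := g(times(4, zero)); substituting into the remaining equation gives: q(app(q(d, Y1), app(zero, Y1)), app(g(times(4, zero)), g(times(4, zero)))) = q(W, Y1).
Decompose q/2: app(q(d, Y1), app(zero, Y1)) = W,  app(g(times(4, zero)), g(times(4, zero))) = Y1.
Bind W := app(q(d, Y1), app(zero, Y1)); no other remaining equation mentions W.
Bind Y1 := app(g(times(4, zero)), g(times(4, zero))). Substituting into the earlier binding gives W := app(q(d, app(g(times(4, zero)), g(times(4, zero)))), app(zero, app(g(times(4, zero)), g(times(4, zero))))).
MGU = { U ↦ g(times(4, zero)), W ↦ app(q(d, app(g(times(4, zero)), g(times(4, zero)))), app(zero, app(g(times(4, zero)), g(times(4, zero))))), Y1 ↦ app(g(times(4, zero)), g(times(4, zero))) }, so W ↦ app(q(d, app(g(times(4, zero)), g(times(4, zero)))), app(zero, app(g(times(4, zero)), g(times(4, zero))))).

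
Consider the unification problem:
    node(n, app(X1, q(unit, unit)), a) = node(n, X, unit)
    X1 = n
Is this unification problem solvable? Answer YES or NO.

Decompose node/3: n = n,  app(X1, q(unit, unit)) = X,  a = unit.
Delete trivial equation n = n.
Bind X := app(X1, q(unit, unit)); no other remaining equation mentions X.
Clash: constants a and unit differ; no unifier exists.

NO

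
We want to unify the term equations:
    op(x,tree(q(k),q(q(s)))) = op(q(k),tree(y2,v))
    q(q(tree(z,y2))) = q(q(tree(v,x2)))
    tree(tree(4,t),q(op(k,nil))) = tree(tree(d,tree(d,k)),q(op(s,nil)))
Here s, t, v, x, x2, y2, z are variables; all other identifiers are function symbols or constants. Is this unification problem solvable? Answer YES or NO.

NO

Decompose op/2: x = q(k),  tree(q(k),q(q(s))) = tree(y2,v).
Bind x := q(k); no other remaining equation mentions x.
Decompose tree/2: q(k) = y2,  q(q(s)) = v.
Bind y2 := q(k); substituting into the one remaining equation that mentions y2 gives: q(q(tree(z,q(k)))) = q(q(tree(v,x2))).
Bind v := q(q(s)); substituting into the one remaining equation that mentions v gives: q(q(tree(z,q(k)))) = q(q(tree(q(q(s)),x2))).
Decompose q/1: q(tree(z,q(k))) = q(tree(q(q(s)),x2)).
Decompose q/1: tree(z,q(k)) = tree(q(q(s)),x2).
Decompose tree/2: z = q(q(s)),  q(k) = x2.
Bind z := q(q(s)); no other remaining equation mentions z.
Bind x2 := q(k); no other remaining equation mentions x2.
Decompose tree/2: tree(4,t) = tree(d,tree(d,k)),  q(op(k,nil)) = q(op(s,nil)).
Decompose tree/2: 4 = d,  t = tree(d,k).
Clash: constants 4 and d differ; no unifier exists.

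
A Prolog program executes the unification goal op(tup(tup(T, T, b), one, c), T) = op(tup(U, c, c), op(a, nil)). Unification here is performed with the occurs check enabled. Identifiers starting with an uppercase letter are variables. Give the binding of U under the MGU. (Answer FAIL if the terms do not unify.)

FAIL

Decompose op/2: tup(tup(T, T, b), one, c) = tup(U, c, c),  T = op(a, nil).
Decompose tup/3: tup(T, T, b) = U,  one = c,  c = c.
Bind U := tup(T, T, b); no other remaining equation mentions U.
Clash: constants one and c differ; no unifier exists.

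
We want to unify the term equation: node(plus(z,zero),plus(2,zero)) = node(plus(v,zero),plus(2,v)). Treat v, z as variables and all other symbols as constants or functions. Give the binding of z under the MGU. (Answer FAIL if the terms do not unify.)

zero

Decompose node/2: plus(z,zero) = plus(v,zero),  plus(2,zero) = plus(2,v).
Decompose plus/2: z = v,  zero = zero.
Bind z := v; no other remaining equation mentions z.
Delete trivial equation zero = zero.
Decompose plus/2: 2 = 2,  zero = v.
Delete trivial equation 2 = 2.
Bind v := zero. Substituting into the earlier binding gives z := zero.
MGU = { z := zero, v := zero }, so z := zero.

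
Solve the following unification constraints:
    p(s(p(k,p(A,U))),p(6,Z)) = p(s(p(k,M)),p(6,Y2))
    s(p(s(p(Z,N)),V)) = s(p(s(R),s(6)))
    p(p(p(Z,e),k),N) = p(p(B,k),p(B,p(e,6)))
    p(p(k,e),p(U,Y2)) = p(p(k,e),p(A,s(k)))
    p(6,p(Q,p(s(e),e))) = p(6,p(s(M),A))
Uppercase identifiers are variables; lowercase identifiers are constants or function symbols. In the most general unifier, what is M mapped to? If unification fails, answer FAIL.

Decompose p/2: s(p(k,p(A,U))) = s(p(k,M)),  p(6,Z) = p(6,Y2).
Decompose s/1: p(k,p(A,U)) = p(k,M).
Decompose p/2: k = k,  p(A,U) = M.
Delete trivial equation k = k.
Bind M := p(A,U); substituting into the one remaining equation that mentions M gives: p(6,p(Q,p(s(e),e))) = p(6,p(s(p(A,U)),A)).
Decompose p/2: 6 = 6,  Z = Y2.
Delete trivial equation 6 = 6.
Bind Z := Y2; substituting into the 2 remaining equations that mention Z gives: s(p(s(p(Y2,N)),V)) = s(p(s(R),s(6))),  p(p(p(Y2,e),k),N) = p(p(B,k),p(B,p(e,6))).
Decompose s/1: p(s(p(Y2,N)),V) = p(s(R),s(6)).
Decompose p/2: s(p(Y2,N)) = s(R),  V = s(6).
Decompose s/1: p(Y2,N) = R.
Bind R := p(Y2,N); no other remaining equation mentions R.
Bind V := s(6); no other remaining equation mentions V.
Decompose p/2: p(p(Y2,e),k) = p(B,k),  N = p(B,p(e,6)).
Decompose p/2: p(Y2,e) = B,  k = k.
Bind B := p(Y2,e); substituting into the one remaining equation that mentions B gives: N = p(p(Y2,e),p(e,6)).
Delete trivial equation k = k.
Bind N := p(p(Y2,e),p(e,6)); no other remaining equation mentions N. Substituting into the earlier binding gives R := p(Y2,p(p(Y2,e),p(e,6))).
Decompose p/2: p(k,e) = p(k,e),  p(U,Y2) = p(A,s(k)).
Delete trivial equation p(k,e) = p(k,e).
Decompose p/2: U = A,  Y2 = s(k).
Bind U := A; substituting into the one remaining equation that mentions U gives: p(6,p(Q,p(s(e),e))) = p(6,p(s(p(A,A)),A)). Substituting into the earlier binding gives M := p(A,A).
Bind Y2 := s(k); no other remaining equation mentions Y2. Substituting into the earlier bindings gives Z := s(k), R := p(s(k),p(p(s(k),e),p(e,6))), B := p(s(k),e), N := p(p(s(k),e),p(e,6)).
Decompose p/2: 6 = 6,  p(Q,p(s(e),e)) = p(s(p(A,A)),A).
Delete trivial equation 6 = 6.
Decompose p/2: Q = s(p(A,A)),  p(s(e),e) = A.
Bind Q := s(p(A,A)); no other remaining equation mentions Q.
Bind A := p(s(e),e). Substituting into the earlier bindings gives M := p(p(s(e),e),p(s(e),e)), U := p(s(e),e), Q := s(p(p(s(e),e),p(s(e),e))).
MGU = { M ↦ p(p(s(e),e),p(s(e),e)), Z ↦ s(k), R ↦ p(s(k),p(p(s(k),e),p(e,6))), V ↦ s(6), B ↦ p(s(k),e), N ↦ p(p(s(k),e),p(e,6)), U ↦ p(s(e),e), Y2 ↦ s(k), Q ↦ s(p(p(s(e),e),p(s(e),e))), A ↦ p(s(e),e) }, so M ↦ p(p(s(e),e),p(s(e),e)).

p(p(s(e),e),p(s(e),e))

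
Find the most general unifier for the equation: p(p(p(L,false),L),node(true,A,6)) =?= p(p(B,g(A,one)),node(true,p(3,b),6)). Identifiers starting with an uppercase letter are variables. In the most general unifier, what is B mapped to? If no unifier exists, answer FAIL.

Decompose p/2: p(p(L,false),L) =?= p(B,g(A,one)),  node(true,A,6) =?= node(true,p(3,b),6).
Decompose p/2: p(L,false) =?= B,  L =?= g(A,one).
Bind B := p(L,false); no other remaining equation mentions B.
Bind L := g(A,one); no other remaining equation mentions L. Substituting into the earlier binding gives B := p(g(A,one),false).
Decompose node/3: true =?= true,  A =?= p(3,b),  6 =?= 6.
Delete trivial equation true =?= true.
Bind A := p(3,b); no other remaining equation mentions A. Substituting into the earlier bindings gives B := p(g(p(3,b),one),false), L := g(p(3,b),one).
Delete trivial equation 6 =?= 6.
MGU = { B ↦ p(g(p(3,b),one),false), L ↦ g(p(3,b),one), A ↦ p(3,b) }, so B ↦ p(g(p(3,b),one),false).

p(g(p(3,b),one),false)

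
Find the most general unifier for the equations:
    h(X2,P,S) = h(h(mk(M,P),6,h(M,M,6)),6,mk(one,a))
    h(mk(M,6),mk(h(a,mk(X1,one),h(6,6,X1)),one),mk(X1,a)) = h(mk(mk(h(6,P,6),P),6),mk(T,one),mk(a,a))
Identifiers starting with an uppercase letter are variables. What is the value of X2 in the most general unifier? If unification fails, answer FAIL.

h(mk(mk(h(6,6,6),6),6),6,h(mk(h(6,6,6),6),mk(h(6,6,6),6),6))

Decompose h/3: X2 = h(mk(M,P),6,h(M,M,6)),  P = 6,  S = mk(one,a).
Bind X2 := h(mk(M,P),6,h(M,M,6)); no other remaining equation mentions X2.
Bind P := 6; substituting into the one remaining equation that mentions P gives: h(mk(M,6),mk(h(a,mk(X1,one),h(6,6,X1)),one),mk(X1,a)) = h(mk(mk(h(6,6,6),6),6),mk(T,one),mk(a,a)). Substituting into the earlier binding gives X2 := h(mk(M,6),6,h(M,M,6)).
Bind S := mk(one,a); no other remaining equation mentions S.
Decompose h/3: mk(M,6) = mk(mk(h(6,6,6),6),6),  mk(h(a,mk(X1,one),h(6,6,X1)),one) = mk(T,one),  mk(X1,a) = mk(a,a).
Decompose mk/2: M = mk(h(6,6,6),6),  6 = 6.
Bind M := mk(h(6,6,6),6); no other remaining equation mentions M. Substituting into the earlier binding gives X2 := h(mk(mk(h(6,6,6),6),6),6,h(mk(h(6,6,6),6),mk(h(6,6,6),6),6)).
Delete trivial equation 6 = 6.
Decompose mk/2: h(a,mk(X1,one),h(6,6,X1)) = T,  one = one.
Bind T := h(a,mk(X1,one),h(6,6,X1)); no other remaining equation mentions T.
Delete trivial equation one = one.
Decompose mk/2: X1 = a,  a = a.
Bind X1 := a; no other remaining equation mentions X1. Substituting into the earlier binding gives T := h(a,mk(a,one),h(6,6,a)).
Delete trivial equation a = a.
MGU = { X2 := h(mk(mk(h(6,6,6),6),6),6,h(mk(h(6,6,6),6),mk(h(6,6,6),6),6)), P := 6, S := mk(one,a), M := mk(h(6,6,6),6), T := h(a,mk(a,one),h(6,6,a)), X1 := a }, so X2 := h(mk(mk(h(6,6,6),6),6),6,h(mk(h(6,6,6),6),mk(h(6,6,6),6),6)).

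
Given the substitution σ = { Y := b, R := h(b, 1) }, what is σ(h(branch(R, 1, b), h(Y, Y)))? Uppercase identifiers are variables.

h(branch(h(b, 1), 1, b), h(b, b))

Replace each occurrence of Y with b.
Replace each occurrence of R with h(b, 1).
Result: h(branch(h(b, 1), 1, b), h(b, b)).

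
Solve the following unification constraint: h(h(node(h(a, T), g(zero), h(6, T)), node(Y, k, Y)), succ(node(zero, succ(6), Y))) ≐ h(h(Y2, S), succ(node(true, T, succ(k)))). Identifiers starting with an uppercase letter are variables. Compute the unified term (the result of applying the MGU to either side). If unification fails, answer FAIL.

Decompose h/2: h(node(h(a, T), g(zero), h(6, T)), node(Y, k, Y)) ≐ h(Y2, S),  succ(node(zero, succ(6), Y)) ≐ succ(node(true, T, succ(k))).
Decompose h/2: node(h(a, T), g(zero), h(6, T)) ≐ Y2,  node(Y, k, Y) ≐ S.
Bind Y2 := node(h(a, T), g(zero), h(6, T)); no other remaining equation mentions Y2.
Bind S := node(Y, k, Y); no other remaining equation mentions S.
Decompose succ/1: node(zero, succ(6), Y) ≐ node(true, T, succ(k)).
Decompose node/3: zero ≐ true,  succ(6) ≐ T,  Y ≐ succ(k).
Clash: constants zero and true differ; no unifier exists.

FAIL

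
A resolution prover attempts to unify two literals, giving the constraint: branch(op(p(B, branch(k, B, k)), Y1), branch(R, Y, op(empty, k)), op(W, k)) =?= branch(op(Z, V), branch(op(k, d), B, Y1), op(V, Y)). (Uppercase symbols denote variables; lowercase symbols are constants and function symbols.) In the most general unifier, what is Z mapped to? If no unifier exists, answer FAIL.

Decompose branch/3: op(p(B, branch(k, B, k)), Y1) =?= op(Z, V),  branch(R, Y, op(empty, k)) =?= branch(op(k, d), B, Y1),  op(W, k) =?= op(V, Y).
Decompose op/2: p(B, branch(k, B, k)) =?= Z,  Y1 =?= V.
Bind Z := p(B, branch(k, B, k)); no other remaining equation mentions Z.
Bind Y1 := V; substituting into the one remaining equation that mentions Y1 gives: branch(R, Y, op(empty, k)) =?= branch(op(k, d), B, V).
Decompose branch/3: R =?= op(k, d),  Y =?= B,  op(empty, k) =?= V.
Bind R := op(k, d); no other remaining equation mentions R.
Bind Y := B; substituting into the one remaining equation that mentions Y gives: op(W, k) =?= op(V, B).
Bind V := op(empty, k); substituting into the remaining equation gives: op(W, k) =?= op(op(empty, k), B). Substituting into the earlier binding gives Y1 := op(empty, k).
Decompose op/2: W =?= op(empty, k),  k =?= B.
Bind W := op(empty, k); no other remaining equation mentions W.
Bind B := k. Substituting into the earlier bindings gives Z := p(k, branch(k, k, k)), Y := k.
MGU = { Z := p(k, branch(k, k, k)), Y1 := op(empty, k), R := op(k, d), Y := k, V := op(empty, k), W := op(empty, k), B := k }, so Z := p(k, branch(k, k, k)).

p(k, branch(k, k, k))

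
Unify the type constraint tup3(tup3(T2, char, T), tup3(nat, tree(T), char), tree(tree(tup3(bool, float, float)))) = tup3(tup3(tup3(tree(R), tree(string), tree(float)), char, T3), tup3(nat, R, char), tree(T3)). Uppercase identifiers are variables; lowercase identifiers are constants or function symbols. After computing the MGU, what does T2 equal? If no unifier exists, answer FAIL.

Decompose tup3/3: tup3(T2, char, T) = tup3(tup3(tree(R), tree(string), tree(float)), char, T3),  tup3(nat, tree(T), char) = tup3(nat, R, char),  tree(tree(tup3(bool, float, float))) = tree(T3).
Decompose tup3/3: T2 = tup3(tree(R), tree(string), tree(float)),  char = char,  T = T3.
Bind T2 := tup3(tree(R), tree(string), tree(float)); no other remaining equation mentions T2.
Delete trivial equation char = char.
Bind T := T3; substituting into the one remaining equation that mentions T gives: tup3(nat, tree(T3), char) = tup3(nat, R, char).
Decompose tup3/3: nat = nat,  tree(T3) = R,  char = char.
Delete trivial equation nat = nat.
Bind R := tree(T3); no other remaining equation mentions R. Substituting into the earlier binding gives T2 := tup3(tree(tree(T3)), tree(string), tree(float)).
Delete trivial equation char = char.
Decompose tree/1: tree(tup3(bool, float, float)) = T3.
Bind T3 := tree(tup3(bool, float, float)). Substituting into the earlier bindings gives T2 := tup3(tree(tree(tree(tup3(bool, float, float)))), tree(string), tree(float)), T := tree(tup3(bool, float, float)), R := tree(tree(tup3(bool, float, float))).
MGU = { T2 ↦ tup3(tree(tree(tree(tup3(bool, float, float)))), tree(string), tree(float)), T ↦ tree(tup3(bool, float, float)), R ↦ tree(tree(tup3(bool, float, float))), T3 ↦ tree(tup3(bool, float, float)) }, so T2 ↦ tup3(tree(tree(tree(tup3(bool, float, float)))), tree(string), tree(float)).

tup3(tree(tree(tree(tup3(bool, float, float)))), tree(string), tree(float))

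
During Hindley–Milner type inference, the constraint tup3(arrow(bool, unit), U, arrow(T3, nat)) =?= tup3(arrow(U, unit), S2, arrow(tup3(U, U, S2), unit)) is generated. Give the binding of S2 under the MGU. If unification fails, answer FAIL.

FAIL

Decompose tup3/3: arrow(bool, unit) =?= arrow(U, unit),  U =?= S2,  arrow(T3, nat) =?= arrow(tup3(U, U, S2), unit).
Decompose arrow/2: bool =?= U,  unit =?= unit.
Bind U := bool; substituting into the 2 remaining equations that mention U gives: bool =?= S2,  arrow(T3, nat) =?= arrow(tup3(bool, bool, S2), unit).
Delete trivial equation unit =?= unit.
Bind S2 := bool; substituting into the remaining equation gives: arrow(T3, nat) =?= arrow(tup3(bool, bool, bool), unit).
Decompose arrow/2: T3 =?= tup3(bool, bool, bool),  nat =?= unit.
Bind T3 := tup3(bool, bool, bool); no other remaining equation mentions T3.
Clash: constants nat and unit differ; no unifier exists.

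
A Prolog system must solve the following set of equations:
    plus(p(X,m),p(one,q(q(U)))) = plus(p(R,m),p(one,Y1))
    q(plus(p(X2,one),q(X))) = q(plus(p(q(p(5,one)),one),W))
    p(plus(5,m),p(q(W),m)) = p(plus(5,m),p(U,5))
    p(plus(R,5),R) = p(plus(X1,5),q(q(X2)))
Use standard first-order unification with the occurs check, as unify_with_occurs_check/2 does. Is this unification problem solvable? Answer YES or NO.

NO

Decompose plus/2: p(X,m) = p(R,m),  p(one,q(q(U))) = p(one,Y1).
Decompose p/2: X = R,  m = m.
Bind X := R; substituting into the one remaining equation that mentions X gives: q(plus(p(X2,one),q(R))) = q(plus(p(q(p(5,one)),one),W)).
Delete trivial equation m = m.
Decompose p/2: one = one,  q(q(U)) = Y1.
Delete trivial equation one = one.
Bind Y1 := q(q(U)); no other remaining equation mentions Y1.
Decompose q/1: plus(p(X2,one),q(R)) = plus(p(q(p(5,one)),one),W).
Decompose plus/2: p(X2,one) = p(q(p(5,one)),one),  q(R) = W.
Decompose p/2: X2 = q(p(5,one)),  one = one.
Bind X2 := q(p(5,one)); substituting into the one remaining equation that mentions X2 gives: p(plus(R,5),R) = p(plus(X1,5),q(q(q(p(5,one))))).
Delete trivial equation one = one.
Bind W := q(R); substituting into the one remaining equation that mentions W gives: p(plus(5,m),p(q(q(R)),m)) = p(plus(5,m),p(U,5)).
Decompose p/2: plus(5,m) = plus(5,m),  p(q(q(R)),m) = p(U,5).
Delete trivial equation plus(5,m) = plus(5,m).
Decompose p/2: q(q(R)) = U,  m = 5.
Bind U := q(q(R)); no other remaining equation mentions U. Substituting into the earlier binding gives Y1 := q(q(q(q(R)))).
Clash: constants m and 5 differ; no unifier exists.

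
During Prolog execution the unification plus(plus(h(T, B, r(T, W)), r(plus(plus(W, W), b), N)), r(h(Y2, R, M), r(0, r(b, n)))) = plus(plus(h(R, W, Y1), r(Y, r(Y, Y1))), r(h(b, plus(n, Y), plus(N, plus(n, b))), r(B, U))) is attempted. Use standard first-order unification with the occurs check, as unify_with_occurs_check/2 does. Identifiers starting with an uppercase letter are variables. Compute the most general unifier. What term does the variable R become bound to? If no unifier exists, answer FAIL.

plus(n, plus(plus(0, 0), b))

Decompose plus/2: plus(h(T, B, r(T, W)), r(plus(plus(W, W), b), N)) = plus(h(R, W, Y1), r(Y, r(Y, Y1))),  r(h(Y2, R, M), r(0, r(b, n))) = r(h(b, plus(n, Y), plus(N, plus(n, b))), r(B, U)).
Decompose plus/2: h(T, B, r(T, W)) = h(R, W, Y1),  r(plus(plus(W, W), b), N) = r(Y, r(Y, Y1)).
Decompose h/3: T = R,  B = W,  r(T, W) = Y1.
Bind T := R; substituting into the one remaining equation that mentions T gives: r(R, W) = Y1.
Bind B := W; substituting into the one remaining equation that mentions B gives: r(h(Y2, R, M), r(0, r(b, n))) = r(h(b, plus(n, Y), plus(N, plus(n, b))), r(W, U)).
Bind Y1 := r(R, W); substituting into the one remaining equation that mentions Y1 gives: r(plus(plus(W, W), b), N) = r(Y, r(Y, r(R, W))).
Decompose r/2: plus(plus(W, W), b) = Y,  N = r(Y, r(R, W)).
Bind Y := plus(plus(W, W), b); substituting into the remaining equations gives: N = r(plus(plus(W, W), b), r(R, W)),  r(h(Y2, R, M), r(0, r(b, n))) = r(h(b, plus(n, plus(plus(W, W), b)), plus(N, plus(n, b))), r(W, U)).
Bind N := r(plus(plus(W, W), b), r(R, W)); substituting into the remaining equation gives: r(h(Y2, R, M), r(0, r(b, n))) = r(h(b, plus(n, plus(plus(W, W), b)), plus(r(plus(plus(W, W), b), r(R, W)), plus(n, b))), r(W, U)).
Decompose r/2: h(Y2, R, M) = h(b, plus(n, plus(plus(W, W), b)), plus(r(plus(plus(W, W), b), r(R, W)), plus(n, b))),  r(0, r(b, n)) = r(W, U).
Decompose h/3: Y2 = b,  R = plus(n, plus(plus(W, W), b)),  M = plus(r(plus(plus(W, W), b), r(R, W)), plus(n, b)).
Bind Y2 := b; no other remaining equation mentions Y2.
Bind R := plus(n, plus(plus(W, W), b)); substituting into the one remaining equation that mentions R gives: M = plus(r(plus(plus(W, W), b), r(plus(n, plus(plus(W, W), b)), W)), plus(n, b)). Substituting into the earlier bindings gives T := plus(n, plus(plus(W, W), b)), Y1 := r(plus(n, plus(plus(W, W), b)), W), N := r(plus(plus(W, W), b), r(plus(n, plus(plus(W, W), b)), W)).
Bind M := plus(r(plus(plus(W, W), b), r(plus(n, plus(plus(W, W), b)), W)), plus(n, b)); no other remaining equation mentions M.
Decompose r/2: 0 = W,  r(b, n) = U.
Bind W := 0; no other remaining equation mentions W. Substituting into the earlier bindings gives T := plus(n, plus(plus(0, 0), b)), B := 0, Y1 := r(plus(n, plus(plus(0, 0), b)), 0), Y := plus(plus(0, 0), b), N := r(plus(plus(0, 0), b), r(plus(n, plus(plus(0, 0), b)), 0)), R := plus(n, plus(plus(0, 0), b)), M := plus(r(plus(plus(0, 0), b), r(plus(n, plus(plus(0, 0), b)), 0)), plus(n, b)).
Bind U := r(b, n).
MGU = { T = plus(n, plus(plus(0, 0), b)), B = 0, Y1 = r(plus(n, plus(plus(0, 0), b)), 0), Y = plus(plus(0, 0), b), N = r(plus(plus(0, 0), b), r(plus(n, plus(plus(0, 0), b)), 0)), Y2 = b, R = plus(n, plus(plus(0, 0), b)), M = plus(r(plus(plus(0, 0), b), r(plus(n, plus(plus(0, 0), b)), 0)), plus(n, b)), W = 0, U = r(b, n) }, so R = plus(n, plus(plus(0, 0), b)).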